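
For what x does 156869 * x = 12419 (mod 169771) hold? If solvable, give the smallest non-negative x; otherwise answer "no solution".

328

First find gcd(156869, 169771):
169771 = 1*156869 + 12902
156869 = 12*12902 + 2045
12902 = 6*2045 + 632
2045 = 3*632 + 149
632 = 4*149 + 36
149 = 4*36 + 5
36 = 7*5 + 1
5 = 5*1 + 0
gcd = 1, so a unique solution mod 169771 exists.
Back-substitute for the Bézout coefficients:
1 = 36 − 7·5
1 = −7·149 + 29·36
1 = 29·632 − 123·149
1 = −123·2045 + 398·632
1 = 398·12902 − 2511·2045
1 = −2511·156869 + 30530·12902
1 = 30530·169771 − 33041·156869
So 156869·(-33041) ≡ 1 (mod 169771), giving 156869⁻¹ ≡ 136730.
x ≡ 156869⁻¹·12419 ≡ 136730·12419 ≡ 328 (mod 169771).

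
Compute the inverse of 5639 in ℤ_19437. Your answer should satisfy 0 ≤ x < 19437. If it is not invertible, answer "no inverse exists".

9248

gcd(19437, 5639) by repeated division:
19437 = 3×5639 + 2520
5639 = 2×2520 + 599
2520 = 4×599 + 124
599 = 4×124 + 103
124 = 1×103 + 21
103 = 4×21 + 19
21 = 1×19 + 2
19 = 9×2 + 1
2 = 2×1 + 0
The gcd is 1. Working backward:
1 = 19 − 9·2
1 = −9·21 + 10·19
1 = 10·103 − 49·21
1 = −49·124 + 59·103
1 = 59·599 − 285·124
1 = −285·2520 + 1199·599
1 = 1199·5639 − 2683·2520
1 = −2683·19437 + 9248·5639
So 5639·9248 ≡ 1 (mod 19437).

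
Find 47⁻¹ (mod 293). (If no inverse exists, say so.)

gcd(293, 47) by repeated division:
293 = 6*47 + 11
47 = 4*11 + 3
11 = 3*3 + 2
3 = 1*2 + 1
2 = 2*1 + 0
Since gcd(47, 293) = 1, back-substitute to write 1 as a combination:
1 = 3 − 2
1 = −11 + 4·3
1 = 4·47 − 17·11
1 = −17·293 + 106·47
So 47·106 ≡ 1 (mod 293).

106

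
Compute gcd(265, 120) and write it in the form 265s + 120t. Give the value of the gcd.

5

Repeated division:
265 = 2·120 + 25
120 = 4·25 + 20
25 = 1·20 + 5
20 = 4·5 + 0
gcd(265, 120) = 5.
Working backward:
5 = 25 − 20
5 = −120 + 5·25
5 = 5·265 − 11·120
So 5 = (5)·265 + (-11)·120.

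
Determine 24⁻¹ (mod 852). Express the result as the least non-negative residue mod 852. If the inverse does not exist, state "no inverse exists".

no inverse exists

Euclidean algorithm on 852, 24:
852 = 35×24 + 12
24 = 2×12 + 0
Since gcd = 12 > 1, 24 is not a unit mod 852.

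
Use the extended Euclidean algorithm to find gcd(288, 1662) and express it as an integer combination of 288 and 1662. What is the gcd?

6

Repeated division:
1662 = 5*288 + 222
288 = 1*222 + 66
222 = 3*66 + 24
66 = 2*24 + 18
24 = 1*18 + 6
18 = 3*6 + 0
gcd(288, 1662) = 6.
Back-substituting:
6 = 24 − 18
6 = −66 + 3·24
6 = 3·222 − 10·66
6 = −10·288 + 13·222
6 = 13·1662 − 75·288
So 6 = (13)·1662 + (-75)·288.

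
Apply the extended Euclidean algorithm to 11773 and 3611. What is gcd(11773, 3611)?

Apply Euclid's algorithm to 11773 and 3611:
11773 = 3×3611 + 940
3611 = 3×940 + 791
940 = 1×791 + 149
791 = 5×149 + 46
149 = 3×46 + 11
46 = 4×11 + 2
11 = 5×2 + 1
2 = 2×1 + 0
gcd(11773, 3611) = 1.
Back-substituting:
1 = 11 − 5·2
1 = −5·46 + 21·11
1 = 21·149 − 68·46
1 = −68·791 + 361·149
1 = 361·940 − 429·791
1 = −429·3611 + 1648·940
1 = 1648·11773 − 5373·3611
So 1 = (1648)·11773 + (-5373)·3611.

1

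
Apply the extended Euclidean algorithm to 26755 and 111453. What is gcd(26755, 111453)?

1

Euclidean algorithm:
111453 = 4×26755 + 4433
26755 = 6×4433 + 157
4433 = 28×157 + 37
157 = 4×37 + 9
37 = 4×9 + 1
9 = 9×1 + 0
gcd(26755, 111453) = 1.
Express as a combination:
1 = 37 − 4·9
1 = −4·157 + 17·37
1 = 17·4433 − 480·157
1 = −480·26755 + 2897·4433
1 = 2897·111453 − 12068·26755
So 1 = (2897)·111453 + (-12068)·26755.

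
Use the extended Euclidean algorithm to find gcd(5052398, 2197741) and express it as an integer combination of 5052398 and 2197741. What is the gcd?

13

Apply Euclid's algorithm to 5052398 and 2197741:
5052398 = 2×2197741 + 656916
2197741 = 3×656916 + 226993
656916 = 2×226993 + 202930
226993 = 1×202930 + 24063
202930 = 8×24063 + 10426
24063 = 2×10426 + 3211
10426 = 3×3211 + 793
3211 = 4×793 + 39
793 = 20×39 + 13
39 = 3×13 + 0
gcd(5052398, 2197741) = 13.
Working backward:
13 = 793 − 20·39
13 = −20·3211 + 81·793
13 = 81·10426 − 263·3211
13 = −263·24063 + 607·10426
13 = 607·202930 − 5119·24063
13 = −5119·226993 + 5726·202930
13 = 5726·656916 − 16571·226993
13 = −16571·2197741 + 55439·656916
13 = 55439·5052398 − 127449·2197741
So 13 = (55439)·5052398 + (-127449)·2197741.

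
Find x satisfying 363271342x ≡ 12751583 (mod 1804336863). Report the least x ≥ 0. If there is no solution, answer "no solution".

gcd(363271342, 1804336863):
1804336863 = 4×363271342 + 351251495
363271342 = 1×351251495 + 12019847
351251495 = 29×12019847 + 2675932
12019847 = 4×2675932 + 1316119
2675932 = 2×1316119 + 43694
1316119 = 30×43694 + 5299
43694 = 8×5299 + 1302
5299 = 4×1302 + 91
1302 = 14×91 + 28
91 = 3×28 + 7
28 = 4×7 + 0
gcd = 7, but 7 ∤ 12751583, so the congruence has no solution.

no solution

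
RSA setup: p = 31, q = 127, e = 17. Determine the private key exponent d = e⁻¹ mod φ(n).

3113

φ(n) = (p−1)(q−1) = 30·126 = 3780.
Need d with 17·d ≡ 1 (mod 3780). Apply the extended Euclidean algorithm:
3780 = 222*17 + 6
17 = 2*6 + 5
6 = 1*5 + 1
5 = 5*1 + 0
Back-substitute:
1 = 6 − 5
1 = −17 + 3·6
1 = 3·3780 − 667·17
So 17·(-667) ≡ 1 (mod 3780), hence d ≡ -667 ≡ 3113 (mod 3780).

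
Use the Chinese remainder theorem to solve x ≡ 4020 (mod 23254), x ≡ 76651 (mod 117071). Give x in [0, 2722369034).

1043062190

Write x = 4020 + 23254·k. Then 23254·k ≡ 76651 − 4020 ≡ 72631 (mod 117071).
Need 23254⁻¹ mod 117071. Extended Euclid on (117071, 23254):
117071 = 5*23254 + 801
23254 = 29*801 + 25
801 = 32*25 + 1
25 = 25*1 + 0
Back-substitute:
1 = 801 − 32·25
1 = −32·23254 + 929·801
1 = 929·117071 − 4677·23254
23254⁻¹ ≡ 112394 (mod 117071), so k ≡ 112394·72631 ≡ 44855 (mod 117071).
x = 4020 + 23254·44855 = 1043062190.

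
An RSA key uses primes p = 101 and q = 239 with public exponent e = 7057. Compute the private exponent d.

φ(n) = (p−1)(q−1) = 100·238 = 23800.
Need d with 7057·d ≡ 1 (mod 23800). Apply the extended Euclidean algorithm:
23800 = 3×7057 + 2629
7057 = 2×2629 + 1799
2629 = 1×1799 + 830
1799 = 2×830 + 139
830 = 5×139 + 135
139 = 1×135 + 4
135 = 33×4 + 3
4 = 1×3 + 1
3 = 3×1 + 0
Back-substitute:
1 = 4 − 3
1 = −135 + 34·4
1 = 34·139 − 35·135
1 = −35·830 + 209·139
1 = 209·1799 − 453·830
1 = −453·2629 + 662·1799
1 = 662·7057 − 1777·2629
1 = −1777·23800 + 5993·7057
So 7057·5993 ≡ 1 (mod 23800), hence d = 5993.

5993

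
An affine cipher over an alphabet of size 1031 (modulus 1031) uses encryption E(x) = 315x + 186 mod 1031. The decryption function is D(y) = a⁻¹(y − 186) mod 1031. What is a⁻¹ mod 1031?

995

gcd(1031, 315) by repeated division:
1031 = 3*315 + 86
315 = 3*86 + 57
86 = 1*57 + 29
57 = 1*29 + 28
29 = 1*28 + 1
28 = 28*1 + 0
The gcd is 1. Working backward:
1 = 29 − 28
1 = −57 + 2·29
1 = 2·86 − 3·57
1 = −3·315 + 11·86
1 = 11·1031 − 36·315
Thus 315·(-36) ≡ 1 (mod 1031); reducing, -36 mod 1031 = 995.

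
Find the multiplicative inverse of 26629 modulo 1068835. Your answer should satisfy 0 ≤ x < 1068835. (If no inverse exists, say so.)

507224

Apply the Euclidean algorithm to 1068835 and 26629:
1068835 = 40*26629 + 3675
26629 = 7*3675 + 904
3675 = 4*904 + 59
904 = 15*59 + 19
59 = 3*19 + 2
19 = 9*2 + 1
2 = 2*1 + 0
gcd = 1, so the inverse exists. Back-substitute:
1 = 19 − 9·2
1 = −9·59 + 28·19
1 = 28·904 − 429·59
1 = −429·3675 + 1744·904
1 = 1744·26629 − 12637·3675
1 = −12637·1068835 + 507224·26629
So 26629·507224 ≡ 1 (mod 1068835).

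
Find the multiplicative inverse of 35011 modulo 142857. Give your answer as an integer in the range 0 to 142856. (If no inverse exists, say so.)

69778

Apply the Euclidean algorithm to 142857 and 35011:
142857 = 4·35011 + 2813
35011 = 12·2813 + 1255
2813 = 2·1255 + 303
1255 = 4·303 + 43
303 = 7·43 + 2
43 = 21·2 + 1
2 = 2·1 + 0
The gcd is 1. Working backward:
1 = 43 − 21·2
1 = −21·303 + 148·43
1 = 148·1255 − 613·303
1 = −613·2813 + 1374·1255
1 = 1374·35011 − 17101·2813
1 = −17101·142857 + 69778·35011
So 35011·69778 ≡ 1 (mod 142857).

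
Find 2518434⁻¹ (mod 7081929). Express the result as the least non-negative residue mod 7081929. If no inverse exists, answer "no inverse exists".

no inverse exists

Compute gcd(2518434, 7081929):
7081929 = 2×2518434 + 2045061
2518434 = 1×2045061 + 473373
2045061 = 4×473373 + 151569
473373 = 3×151569 + 18666
151569 = 8×18666 + 2241
18666 = 8×2241 + 738
2241 = 3×738 + 27
738 = 27×27 + 9
27 = 3×9 + 0
The gcd is 9, not 1, hence no inverse exists.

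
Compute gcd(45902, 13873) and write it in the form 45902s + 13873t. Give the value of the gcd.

Euclidean algorithm:
45902 = 3×13873 + 4283
13873 = 3×4283 + 1024
4283 = 4×1024 + 187
1024 = 5×187 + 89
187 = 2×89 + 9
89 = 9×9 + 8
9 = 1×8 + 1
8 = 8×1 + 0
gcd(45902, 13873) = 1.
Working backward:
1 = 9 − 8
1 = −89 + 10·9
1 = 10·187 − 21·89
1 = −21·1024 + 115·187
1 = 115·4283 − 481·1024
1 = −481·13873 + 1558·4283
1 = 1558·45902 − 5155·13873
So 1 = (1558)·45902 + (-5155)·13873.

1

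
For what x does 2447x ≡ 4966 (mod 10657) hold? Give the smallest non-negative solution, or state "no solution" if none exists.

529

First find gcd(2447, 10657):
10657 = 4·2447 + 869
2447 = 2·869 + 709
869 = 1·709 + 160
709 = 4·160 + 69
160 = 2·69 + 22
69 = 3·22 + 3
22 = 7·3 + 1
3 = 3·1 + 0
gcd = 1, so a unique solution mod 10657 exists.
Back-substitute for the Bézout coefficients:
1 = 22 − 7·3
1 = −7·69 + 22·22
1 = 22·160 − 51·69
1 = −51·709 + 226·160
1 = 226·869 − 277·709
1 = −277·2447 + 780·869
1 = 780·10657 − 3397·2447
So 2447·(-3397) ≡ 1 (mod 10657), giving 2447⁻¹ ≡ 7260.
x ≡ 2447⁻¹·4966 ≡ 7260·4966 ≡ 529 (mod 10657).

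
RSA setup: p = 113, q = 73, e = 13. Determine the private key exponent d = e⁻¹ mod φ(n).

1861

φ(n) = (p−1)(q−1) = 112·72 = 8064.
Need d with 13·d ≡ 1 (mod 8064). Apply the extended Euclidean algorithm:
8064 = 620×13 + 4
13 = 3×4 + 1
4 = 4×1 + 0
Back-substitute:
1 = 13 − 3·4
1 = −3·8064 + 1861·13
So 13·1861 ≡ 1 (mod 8064), hence d = 1861.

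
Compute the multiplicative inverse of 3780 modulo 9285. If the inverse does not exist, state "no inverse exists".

no inverse exists

Euclidean algorithm on 9285, 3780:
9285 = 2×3780 + 1725
3780 = 2×1725 + 330
1725 = 5×330 + 75
330 = 4×75 + 30
75 = 2×30 + 15
30 = 2×15 + 0
The gcd is 15, not 1, hence no inverse exists.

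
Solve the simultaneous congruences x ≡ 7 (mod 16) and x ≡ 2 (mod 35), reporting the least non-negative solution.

247

Write x = 7 + 16·k. Then 16·k ≡ 2 − 7 ≡ 30 (mod 35).
Need 16⁻¹ mod 35. Extended Euclid on (35, 16):
35 = 2×16 + 3
16 = 5×3 + 1
3 = 3×1 + 0
Back-substitute:
1 = 16 − 5·3
1 = −5·35 + 11·16
16⁻¹ ≡ 11 (mod 35), so k ≡ 11·30 ≡ 15 (mod 35).
x = 7 + 16·15 = 247.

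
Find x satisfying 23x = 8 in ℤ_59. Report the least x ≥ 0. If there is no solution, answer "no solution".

First find gcd(23, 59):
59 = 2·23 + 13
23 = 1·13 + 10
13 = 1·10 + 3
10 = 3·3 + 1
3 = 3·1 + 0
gcd = 1, so a unique solution mod 59 exists.
Back-substitute for the Bézout coefficients:
1 = 10 − 3·3
1 = −3·13 + 4·10
1 = 4·23 − 7·13
1 = −7·59 + 18·23
So 23·(18) ≡ 1 (mod 59), giving 23⁻¹ ≡ 18.
x ≡ 23⁻¹·8 ≡ 18·8 ≡ 26 (mod 59).

26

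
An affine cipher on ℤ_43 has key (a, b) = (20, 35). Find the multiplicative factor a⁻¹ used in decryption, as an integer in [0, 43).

Extended Euclidean algorithm:
43 = 2*20 + 3
20 = 6*3 + 2
3 = 1*2 + 1
2 = 2*1 + 0
Since gcd(20, 43) = 1, back-substitute to write 1 as a combination:
1 = 3 − 2
1 = −20 + 7·3
1 = 7·43 − 15·20
Thus 20·(-15) ≡ 1 (mod 43); reducing, -15 mod 43 = 28.

28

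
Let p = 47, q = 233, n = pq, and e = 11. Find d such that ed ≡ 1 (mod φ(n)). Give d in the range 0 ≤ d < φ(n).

φ(n) = (p−1)(q−1) = 46·232 = 10672.
Need d with 11·d ≡ 1 (mod 10672). Apply the extended Euclidean algorithm:
10672 = 970×11 + 2
11 = 5×2 + 1
2 = 2×1 + 0
Back-substitute:
1 = 11 − 5·2
1 = −5·10672 + 4851·11
So 11·4851 ≡ 1 (mod 10672), hence d = 4851.

4851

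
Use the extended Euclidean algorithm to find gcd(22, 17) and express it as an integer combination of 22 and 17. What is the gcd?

1

Euclidean algorithm:
22 = 1·17 + 5
17 = 3·5 + 2
5 = 2·2 + 1
2 = 2·1 + 0
gcd(22, 17) = 1.
Express as a combination:
1 = 5 − 2·2
1 = −2·17 + 7·5
1 = 7·22 − 9·17
So 1 = (7)·22 + (-9)·17.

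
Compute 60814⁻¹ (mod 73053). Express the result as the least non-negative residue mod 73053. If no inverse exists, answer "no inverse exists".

43525

Run Euclid on (73053, 60814):
73053 = 1×60814 + 12239
60814 = 4×12239 + 11858
12239 = 1×11858 + 381
11858 = 31×381 + 47
381 = 8×47 + 5
47 = 9×5 + 2
5 = 2×2 + 1
2 = 2×1 + 0
The gcd is 1. Working backward:
1 = 5 − 2·2
1 = −2·47 + 19·5
1 = 19·381 − 154·47
1 = −154·11858 + 4793·381
1 = 4793·12239 − 4947·11858
1 = −4947·60814 + 24581·12239
1 = 24581·73053 − 29528·60814
So 60814·(-29528) ≡ 1 (mod 73053), and -29528 ≡ 43525 (mod 73053).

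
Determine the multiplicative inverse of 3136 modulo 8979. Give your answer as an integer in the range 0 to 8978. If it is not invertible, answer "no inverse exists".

6886

Run Euclid on (8979, 3136):
8979 = 2×3136 + 2707
3136 = 1×2707 + 429
2707 = 6×429 + 133
429 = 3×133 + 30
133 = 4×30 + 13
30 = 2×13 + 4
13 = 3×4 + 1
4 = 4×1 + 0
The gcd is 1. Working backward:
1 = 13 − 3·4
1 = −3·30 + 7·13
1 = 7·133 − 31·30
1 = −31·429 + 100·133
1 = 100·2707 − 631·429
1 = −631·3136 + 731·2707
1 = 731·8979 − 2093·3136
So 3136·(-2093) ≡ 1 (mod 8979), and -2093 ≡ 6886 (mod 8979).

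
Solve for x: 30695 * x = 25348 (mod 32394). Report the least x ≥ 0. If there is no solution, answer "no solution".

1682

First find gcd(30695, 32394):
32394 = 1·30695 + 1699
30695 = 18·1699 + 113
1699 = 15·113 + 4
113 = 28·4 + 1
4 = 4·1 + 0
gcd = 1, so a unique solution mod 32394 exists.
Back-substitute for the Bézout coefficients:
1 = 113 − 28·4
1 = −28·1699 + 421·113
1 = 421·30695 − 7606·1699
1 = −7606·32394 + 8027·30695
So 30695·(8027) ≡ 1 (mod 32394), giving 30695⁻¹ ≡ 8027.
x ≡ 30695⁻¹·25348 ≡ 8027·25348 ≡ 1682 (mod 32394).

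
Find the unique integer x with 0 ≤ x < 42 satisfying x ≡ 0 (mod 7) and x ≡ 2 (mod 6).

14

Write x = 0 + 7·k. Then 7·k ≡ 2 − 0 ≡ 2 (mod 6).
Need 7⁻¹ mod 6. Extended Euclid on (6, 1):
6 = 6·1 + 0
7⁻¹ ≡ 1 (mod 6), so k ≡ 1·2 ≡ 2 (mod 6).
x = 0 + 7·2 = 14.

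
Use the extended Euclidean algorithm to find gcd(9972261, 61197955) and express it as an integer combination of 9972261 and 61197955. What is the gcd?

13

Euclidean algorithm:
61197955 = 6×9972261 + 1364389
9972261 = 7×1364389 + 421538
1364389 = 3×421538 + 99775
421538 = 4×99775 + 22438
99775 = 4×22438 + 10023
22438 = 2×10023 + 2392
10023 = 4×2392 + 455
2392 = 5×455 + 117
455 = 3×117 + 104
117 = 1×104 + 13
104 = 8×13 + 0
gcd(9972261, 61197955) = 13.
Working backward:
13 = 117 − 104
13 = −455 + 4·117
13 = 4·2392 − 21·455
13 = −21·10023 + 88·2392
13 = 88·22438 − 197·10023
13 = −197·99775 + 876·22438
13 = 876·421538 − 3701·99775
13 = −3701·1364389 + 11979·421538
13 = 11979·9972261 − 87554·1364389
13 = −87554·61197955 + 537303·9972261
So 13 = (-87554)·61197955 + (537303)·9972261.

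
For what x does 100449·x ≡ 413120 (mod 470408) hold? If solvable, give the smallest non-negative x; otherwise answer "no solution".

First find gcd(100449, 470408):
470408 = 4·100449 + 68612
100449 = 1·68612 + 31837
68612 = 2·31837 + 4938
31837 = 6·4938 + 2209
4938 = 2·2209 + 520
2209 = 4·520 + 129
520 = 4·129 + 4
129 = 32·4 + 1
4 = 4·1 + 0
gcd = 1, so a unique solution mod 470408 exists.
Back-substitute for the Bézout coefficients:
1 = 129 − 32·4
1 = −32·520 + 129·129
1 = 129·2209 − 548·520
1 = −548·4938 + 1225·2209
1 = 1225·31837 − 7898·4938
1 = −7898·68612 + 17021·31837
1 = 17021·100449 − 24919·68612
1 = −24919·470408 + 116697·100449
So 100449·(116697) ≡ 1 (mod 470408), giving 100449⁻¹ ≡ 116697.
x ≡ 100449⁻¹·413120 ≡ 116697·413120 ≡ 100760 (mod 470408).

100760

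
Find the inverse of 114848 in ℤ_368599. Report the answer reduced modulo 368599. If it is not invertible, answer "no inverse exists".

316301

Apply the Euclidean algorithm to 368599 and 114848:
368599 = 3×114848 + 24055
114848 = 4×24055 + 18628
24055 = 1×18628 + 5427
18628 = 3×5427 + 2347
5427 = 2×2347 + 733
2347 = 3×733 + 148
733 = 4×148 + 141
148 = 1×141 + 7
141 = 20×7 + 1
7 = 7×1 + 0
Since gcd(114848, 368599) = 1, back-substitute to write 1 as a combination:
1 = 141 − 20·7
1 = −20·148 + 21·141
1 = 21·733 − 104·148
1 = −104·2347 + 333·733
1 = 333·5427 − 770·2347
1 = −770·18628 + 2643·5427
1 = 2643·24055 − 3413·18628
1 = −3413·114848 + 16295·24055
1 = 16295·368599 − 52298·114848
So 114848·(-52298) ≡ 1 (mod 368599), and -52298 ≡ 316301 (mod 368599).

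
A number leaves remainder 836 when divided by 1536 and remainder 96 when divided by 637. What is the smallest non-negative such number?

Write x = 836 + 1536·k. Then 1536·k ≡ 96 − 836 ≡ 534 (mod 637).
Need 1536⁻¹ mod 637. Extended Euclid on (637, 262):
637 = 2·262 + 113
262 = 2·113 + 36
113 = 3·36 + 5
36 = 7·5 + 1
5 = 5·1 + 0
Back-substitute:
1 = 36 − 7·5
1 = −7·113 + 22·36
1 = 22·262 − 51·113
1 = −51·637 + 124·262
1536⁻¹ ≡ 124 (mod 637), so k ≡ 124·534 ≡ 605 (mod 637).
x = 836 + 1536·605 = 930116.

930116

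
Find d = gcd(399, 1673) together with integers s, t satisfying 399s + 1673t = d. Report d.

7

Euclidean algorithm:
1673 = 4·399 + 77
399 = 5·77 + 14
77 = 5·14 + 7
14 = 2·7 + 0
gcd(399, 1673) = 7.
Working backward:
7 = 77 − 5·14
7 = −5·399 + 26·77
7 = 26·1673 − 109·399
So 7 = (26)·1673 + (-109)·399.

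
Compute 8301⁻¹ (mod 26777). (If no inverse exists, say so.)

6187

Run Euclid on (26777, 8301):
26777 = 3·8301 + 1874
8301 = 4·1874 + 805
1874 = 2·805 + 264
805 = 3·264 + 13
264 = 20·13 + 4
13 = 3·4 + 1
4 = 4·1 + 0
gcd = 1, so the inverse exists. Back-substitute:
1 = 13 − 3·4
1 = −3·264 + 61·13
1 = 61·805 − 186·264
1 = −186·1874 + 433·805
1 = 433·8301 − 1918·1874
1 = −1918·26777 + 6187·8301
So 8301·6187 ≡ 1 (mod 26777).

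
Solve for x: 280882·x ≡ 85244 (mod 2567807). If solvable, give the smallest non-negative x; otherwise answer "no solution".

First find gcd(280882, 2567807):
2567807 = 9·280882 + 39869
280882 = 7·39869 + 1799
39869 = 22·1799 + 291
1799 = 6·291 + 53
291 = 5·53 + 26
53 = 2·26 + 1
26 = 26·1 + 0
gcd = 1, so a unique solution mod 2567807 exists.
Back-substitute for the Bézout coefficients:
1 = 53 − 2·26
1 = −2·291 + 11·53
1 = 11·1799 − 68·291
1 = −68·39869 + 1507·1799
1 = 1507·280882 − 10617·39869
1 = −10617·2567807 + 97060·280882
So 280882·(97060) ≡ 1 (mod 2567807), giving 280882⁻¹ ≡ 97060.
x ≡ 280882⁻¹·85244 ≡ 97060·85244 ≡ 308486 (mod 2567807).

308486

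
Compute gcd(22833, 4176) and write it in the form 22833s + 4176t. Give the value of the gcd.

9

Euclidean algorithm:
22833 = 5·4176 + 1953
4176 = 2·1953 + 270
1953 = 7·270 + 63
270 = 4·63 + 18
63 = 3·18 + 9
18 = 2·9 + 0
gcd(22833, 4176) = 9.
Working backward:
9 = 63 − 3·18
9 = −3·270 + 13·63
9 = 13·1953 − 94·270
9 = −94·4176 + 201·1953
9 = 201·22833 − 1099·4176
So 9 = (201)·22833 + (-1099)·4176.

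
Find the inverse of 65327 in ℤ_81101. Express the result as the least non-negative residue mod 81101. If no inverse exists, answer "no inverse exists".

gcd(81101, 65327) by repeated division:
81101 = 1×65327 + 15774
65327 = 4×15774 + 2231
15774 = 7×2231 + 157
2231 = 14×157 + 33
157 = 4×33 + 25
33 = 1×25 + 8
25 = 3×8 + 1
8 = 8×1 + 0
The gcd is 1. Working backward:
1 = 25 − 3·8
1 = −3·33 + 4·25
1 = 4·157 − 19·33
1 = −19·2231 + 270·157
1 = 270·15774 − 1909·2231
1 = −1909·65327 + 7906·15774
1 = 7906·81101 − 9815·65327
Thus 65327·(-9815) ≡ 1 (mod 81101); reducing, -9815 mod 81101 = 71286.

71286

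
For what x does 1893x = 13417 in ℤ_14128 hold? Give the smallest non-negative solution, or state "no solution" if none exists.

First find gcd(1893, 14128):
14128 = 7*1893 + 877
1893 = 2*877 + 139
877 = 6*139 + 43
139 = 3*43 + 10
43 = 4*10 + 3
10 = 3*3 + 1
3 = 3*1 + 0
gcd = 1, so a unique solution mod 14128 exists.
Back-substitute for the Bézout coefficients:
1 = 10 − 3·3
1 = −3·43 + 13·10
1 = 13·139 − 42·43
1 = −42·877 + 265·139
1 = 265·1893 − 572·877
1 = −572·14128 + 4269·1893
So 1893·(4269) ≡ 1 (mod 14128), giving 1893⁻¹ ≡ 4269.
x ≡ 1893⁻¹·13417 ≡ 4269·13417 ≡ 2261 (mod 14128).

2261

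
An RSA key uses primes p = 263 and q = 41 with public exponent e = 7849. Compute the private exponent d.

9289

φ(n) = (p−1)(q−1) = 262·40 = 10480.
Need d with 7849·d ≡ 1 (mod 10480). Apply the extended Euclidean algorithm:
10480 = 1×7849 + 2631
7849 = 2×2631 + 2587
2631 = 1×2587 + 44
2587 = 58×44 + 35
44 = 1×35 + 9
35 = 3×9 + 8
9 = 1×8 + 1
8 = 8×1 + 0
Back-substitute:
1 = 9 − 8
1 = −35 + 4·9
1 = 4·44 − 5·35
1 = −5·2587 + 294·44
1 = 294·2631 − 299·2587
1 = −299·7849 + 892·2631
1 = 892·10480 − 1191·7849
So 7849·(-1191) ≡ 1 (mod 10480), hence d ≡ -1191 ≡ 9289 (mod 10480).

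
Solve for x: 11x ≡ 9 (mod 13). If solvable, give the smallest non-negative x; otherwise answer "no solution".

First find gcd(11, 13):
13 = 1×11 + 2
11 = 5×2 + 1
2 = 2×1 + 0
gcd = 1, so a unique solution mod 13 exists.
Back-substitute for the Bézout coefficients:
1 = 11 − 5·2
1 = −5·13 + 6·11
So 11·(6) ≡ 1 (mod 13), giving 11⁻¹ ≡ 6.
x ≡ 11⁻¹·9 ≡ 6·9 ≡ 2 (mod 13).

2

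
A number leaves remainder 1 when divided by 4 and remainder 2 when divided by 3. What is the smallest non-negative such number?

5

Write x = 1 + 4·k. Then 4·k ≡ 2 − 1 ≡ 1 (mod 3).
Need 4⁻¹ mod 3. Extended Euclid on (3, 1):
3 = 3×1 + 0
4⁻¹ ≡ 1 (mod 3), so k ≡ 1·1 ≡ 1 (mod 3).
x = 1 + 4·1 = 5.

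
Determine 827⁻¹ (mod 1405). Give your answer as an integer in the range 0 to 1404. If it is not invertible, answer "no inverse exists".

158

Run Euclid on (1405, 827):
1405 = 1*827 + 578
827 = 1*578 + 249
578 = 2*249 + 80
249 = 3*80 + 9
80 = 8*9 + 8
9 = 1*8 + 1
8 = 8*1 + 0
The gcd is 1. Working backward:
1 = 9 − 8
1 = −80 + 9·9
1 = 9·249 − 28·80
1 = −28·578 + 65·249
1 = 65·827 − 93·578
1 = −93·1405 + 158·827
So 827·158 ≡ 1 (mod 1405).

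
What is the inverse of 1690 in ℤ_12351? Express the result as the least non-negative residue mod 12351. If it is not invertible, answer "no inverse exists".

3793

Extended Euclidean algorithm:
12351 = 7×1690 + 521
1690 = 3×521 + 127
521 = 4×127 + 13
127 = 9×13 + 10
13 = 1×10 + 3
10 = 3×3 + 1
3 = 3×1 + 0
gcd = 1, so the inverse exists. Back-substitute:
1 = 10 − 3·3
1 = −3·13 + 4·10
1 = 4·127 − 39·13
1 = −39·521 + 160·127
1 = 160·1690 − 519·521
1 = −519·12351 + 3793·1690
So 1690·3793 ≡ 1 (mod 12351).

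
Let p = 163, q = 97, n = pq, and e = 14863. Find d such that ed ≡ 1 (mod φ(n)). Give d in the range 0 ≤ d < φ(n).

7855

φ(n) = (p−1)(q−1) = 162·96 = 15552.
Need d with 14863·d ≡ 1 (mod 15552). Apply the extended Euclidean algorithm:
15552 = 1*14863 + 689
14863 = 21*689 + 394
689 = 1*394 + 295
394 = 1*295 + 99
295 = 2*99 + 97
99 = 1*97 + 2
97 = 48*2 + 1
2 = 2*1 + 0
Back-substitute:
1 = 97 − 48·2
1 = −48·99 + 49·97
1 = 49·295 − 146·99
1 = −146·394 + 195·295
1 = 195·689 − 341·394
1 = −341·14863 + 7356·689
1 = 7356·15552 − 7697·14863
So 14863·(-7697) ≡ 1 (mod 15552), hence d ≡ -7697 ≡ 7855 (mod 15552).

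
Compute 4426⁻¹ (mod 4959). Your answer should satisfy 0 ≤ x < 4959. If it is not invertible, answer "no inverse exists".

949

Run Euclid on (4959, 4426):
4959 = 1×4426 + 533
4426 = 8×533 + 162
533 = 3×162 + 47
162 = 3×47 + 21
47 = 2×21 + 5
21 = 4×5 + 1
5 = 5×1 + 0
Since gcd(4426, 4959) = 1, back-substitute to write 1 as a combination:
1 = 21 − 4·5
1 = −4·47 + 9·21
1 = 9·162 − 31·47
1 = −31·533 + 102·162
1 = 102·4426 − 847·533
1 = −847·4959 + 949·4426
So 4426·949 ≡ 1 (mod 4959).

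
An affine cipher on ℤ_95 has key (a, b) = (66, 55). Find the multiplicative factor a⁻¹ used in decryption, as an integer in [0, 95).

36

Run Euclid on (95, 66):
95 = 1·66 + 29
66 = 2·29 + 8
29 = 3·8 + 5
8 = 1·5 + 3
5 = 1·3 + 2
3 = 1·2 + 1
2 = 2·1 + 0
The gcd is 1. Working backward:
1 = 3 − 2
1 = −5 + 2·3
1 = 2·8 − 3·5
1 = −3·29 + 11·8
1 = 11·66 − 25·29
1 = −25·95 + 36·66
So 66·36 ≡ 1 (mod 95).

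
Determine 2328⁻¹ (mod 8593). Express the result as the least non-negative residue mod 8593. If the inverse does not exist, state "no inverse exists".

Apply the Euclidean algorithm to 8593 and 2328:
8593 = 3×2328 + 1609
2328 = 1×1609 + 719
1609 = 2×719 + 171
719 = 4×171 + 35
171 = 4×35 + 31
35 = 1×31 + 4
31 = 7×4 + 3
4 = 1×3 + 1
3 = 3×1 + 0
gcd = 1, so the inverse exists. Back-substitute:
1 = 4 − 3
1 = −31 + 8·4
1 = 8·35 − 9·31
1 = −9·171 + 44·35
1 = 44·719 − 185·171
1 = −185·1609 + 414·719
1 = 414·2328 − 599·1609
1 = −599·8593 + 2211·2328
So 2328·2211 ≡ 1 (mod 8593).

2211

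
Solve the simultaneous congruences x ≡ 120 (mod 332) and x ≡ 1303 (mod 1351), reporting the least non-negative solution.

399848

Write x = 120 + 332·k. Then 332·k ≡ 1303 − 120 ≡ 1183 (mod 1351).
Need 332⁻¹ mod 1351. Extended Euclid on (1351, 332):
1351 = 4×332 + 23
332 = 14×23 + 10
23 = 2×10 + 3
10 = 3×3 + 1
3 = 3×1 + 0
Back-substitute:
1 = 10 − 3·3
1 = −3·23 + 7·10
1 = 7·332 − 101·23
1 = −101·1351 + 411·332
332⁻¹ ≡ 411 (mod 1351), so k ≡ 411·1183 ≡ 1204 (mod 1351).
x = 120 + 332·1204 = 399848.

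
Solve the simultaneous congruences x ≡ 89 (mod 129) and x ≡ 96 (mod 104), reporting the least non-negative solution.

Write x = 89 + 129·k. Then 129·k ≡ 96 − 89 ≡ 7 (mod 104).
Need 129⁻¹ mod 104. Extended Euclid on (104, 25):
104 = 4×25 + 4
25 = 6×4 + 1
4 = 4×1 + 0
Back-substitute:
1 = 25 − 6·4
1 = −6·104 + 25·25
129⁻¹ ≡ 25 (mod 104), so k ≡ 25·7 ≡ 71 (mod 104).
x = 89 + 129·71 = 9248.

9248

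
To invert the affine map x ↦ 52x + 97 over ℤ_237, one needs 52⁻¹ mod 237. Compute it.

Extended Euclidean algorithm:
237 = 4·52 + 29
52 = 1·29 + 23
29 = 1·23 + 6
23 = 3·6 + 5
6 = 1·5 + 1
5 = 5·1 + 0
gcd = 1, so the inverse exists. Back-substitute:
1 = 6 − 5
1 = −23 + 4·6
1 = 4·29 − 5·23
1 = −5·52 + 9·29
1 = 9·237 − 41·52
Hence 52⁻¹ ≡ -41 ≡ 196 (mod 237).

196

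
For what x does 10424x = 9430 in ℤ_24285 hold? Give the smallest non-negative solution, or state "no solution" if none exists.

First find gcd(10424, 24285):
24285 = 2·10424 + 3437
10424 = 3·3437 + 113
3437 = 30·113 + 47
113 = 2·47 + 19
47 = 2·19 + 9
19 = 2·9 + 1
9 = 9·1 + 0
gcd = 1, so a unique solution mod 24285 exists.
Back-substitute for the Bézout coefficients:
1 = 19 − 2·9
1 = −2·47 + 5·19
1 = 5·113 − 12·47
1 = −12·3437 + 365·113
1 = 365·10424 − 1107·3437
1 = −1107·24285 + 2579·10424
So 10424·(2579) ≡ 1 (mod 24285), giving 10424⁻¹ ≡ 2579.
x ≡ 10424⁻¹·9430 ≡ 2579·9430 ≡ 10685 (mod 24285).

10685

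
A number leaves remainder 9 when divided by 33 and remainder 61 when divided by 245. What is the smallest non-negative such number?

306

Write x = 9 + 33·k. Then 33·k ≡ 61 − 9 ≡ 52 (mod 245).
Need 33⁻¹ mod 245. Extended Euclid on (245, 33):
245 = 7*33 + 14
33 = 2*14 + 5
14 = 2*5 + 4
5 = 1*4 + 1
4 = 4*1 + 0
Back-substitute:
1 = 5 − 4
1 = −14 + 3·5
1 = 3·33 − 7·14
1 = −7·245 + 52·33
33⁻¹ ≡ 52 (mod 245), so k ≡ 52·52 ≡ 9 (mod 245).
x = 9 + 33·9 = 306.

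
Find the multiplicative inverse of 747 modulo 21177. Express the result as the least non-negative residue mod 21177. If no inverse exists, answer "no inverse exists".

Compute gcd(747, 21177):
21177 = 28·747 + 261
747 = 2·261 + 225
261 = 1·225 + 36
225 = 6·36 + 9
36 = 4·9 + 0
The gcd is 9, not 1, hence no inverse exists.

no inverse exists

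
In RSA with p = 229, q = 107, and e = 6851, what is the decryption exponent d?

φ(n) = (p−1)(q−1) = 228·106 = 24168.
Need d with 6851·d ≡ 1 (mod 24168). Apply the extended Euclidean algorithm:
24168 = 3×6851 + 3615
6851 = 1×3615 + 3236
3615 = 1×3236 + 379
3236 = 8×379 + 204
379 = 1×204 + 175
204 = 1×175 + 29
175 = 6×29 + 1
29 = 29×1 + 0
Back-substitute:
1 = 175 − 6·29
1 = −6·204 + 7·175
1 = 7·379 − 13·204
1 = −13·3236 + 111·379
1 = 111·3615 − 124·3236
1 = −124·6851 + 235·3615
1 = 235·24168 − 829·6851
So 6851·(-829) ≡ 1 (mod 24168), hence d ≡ -829 ≡ 23339 (mod 24168).

23339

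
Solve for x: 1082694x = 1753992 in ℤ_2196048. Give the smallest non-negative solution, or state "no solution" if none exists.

337100

First find gcd(1082694, 2196048):
2196048 = 2*1082694 + 30660
1082694 = 35*30660 + 9594
30660 = 3*9594 + 1878
9594 = 5*1878 + 204
1878 = 9*204 + 42
204 = 4*42 + 36
42 = 1*36 + 6
36 = 6*6 + 0
gcd = 6 and 6 | 1753992, so solutions exist. Divide through by 6: 180449x ≡ 292332 (mod 366008).
Now find 180449⁻¹ mod 366008:
366008 = 2*180449 + 5110
180449 = 35*5110 + 1599
5110 = 3*1599 + 313
1599 = 5*313 + 34
313 = 9*34 + 7
34 = 4*7 + 6
7 = 1*6 + 1
6 = 6*1 + 0
Back-substitute:
1 = 7 − 6
1 = −34 + 5·7
1 = 5·313 − 46·34
1 = −46·1599 + 235·313
1 = 235·5110 − 751·1599
1 = −751·180449 + 26520·5110
1 = 26520·366008 − 53791·180449
So 180449·(-53791) ≡ 1 (mod 366008), i.e. 180449⁻¹ ≡ 312217.
Then x ≡ 312217·292332 ≡ 337100 (mod 366008); the smallest non-negative solution is x = 337100.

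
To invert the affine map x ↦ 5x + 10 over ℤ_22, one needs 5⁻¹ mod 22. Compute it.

Extended Euclidean algorithm:
22 = 4*5 + 2
5 = 2*2 + 1
2 = 2*1 + 0
The gcd is 1. Working backward:
1 = 5 − 2·2
1 = −2·22 + 9·5
So 5·9 ≡ 1 (mod 22).

9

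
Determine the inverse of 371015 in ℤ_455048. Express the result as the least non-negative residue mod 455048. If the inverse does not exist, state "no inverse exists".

Extended Euclidean algorithm:
455048 = 1*371015 + 84033
371015 = 4*84033 + 34883
84033 = 2*34883 + 14267
34883 = 2*14267 + 6349
14267 = 2*6349 + 1569
6349 = 4*1569 + 73
1569 = 21*73 + 36
73 = 2*36 + 1
36 = 36*1 + 0
gcd = 1, so the inverse exists. Back-substitute:
1 = 73 − 2·36
1 = −2·1569 + 43·73
1 = 43·6349 − 174·1569
1 = −174·14267 + 391·6349
1 = 391·34883 − 956·14267
1 = −956·84033 + 2303·34883
1 = 2303·371015 − 10168·84033
1 = −10168·455048 + 12471·371015
So 371015·12471 ≡ 1 (mod 455048).

12471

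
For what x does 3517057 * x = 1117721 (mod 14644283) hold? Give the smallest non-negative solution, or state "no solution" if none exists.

First find gcd(3517057, 14644283):
14644283 = 4·3517057 + 576055
3517057 = 6·576055 + 60727
576055 = 9·60727 + 29512
60727 = 2·29512 + 1703
29512 = 17·1703 + 561
1703 = 3·561 + 20
561 = 28·20 + 1
20 = 20·1 + 0
gcd = 1, so a unique solution mod 14644283 exists.
Back-substitute for the Bézout coefficients:
1 = 561 − 28·20
1 = −28·1703 + 85·561
1 = 85·29512 − 1473·1703
1 = −1473·60727 + 3031·29512
1 = 3031·576055 − 28752·60727
1 = −28752·3517057 + 175543·576055
1 = 175543·14644283 − 730924·3517057
So 3517057·(-730924) ≡ 1 (mod 14644283), giving 3517057⁻¹ ≡ 13913359.
x ≡ 3517057⁻¹·1117721 ≡ 13913359·1117721 ≡ 6155800 (mod 14644283).

6155800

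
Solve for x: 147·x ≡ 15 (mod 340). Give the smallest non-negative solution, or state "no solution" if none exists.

125

First find gcd(147, 340):
340 = 2·147 + 46
147 = 3·46 + 9
46 = 5·9 + 1
9 = 9·1 + 0
gcd = 1, so a unique solution mod 340 exists.
Back-substitute for the Bézout coefficients:
1 = 46 − 5·9
1 = −5·147 + 16·46
1 = 16·340 − 37·147
So 147·(-37) ≡ 1 (mod 340), giving 147⁻¹ ≡ 303.
x ≡ 147⁻¹·15 ≡ 303·15 ≡ 125 (mod 340).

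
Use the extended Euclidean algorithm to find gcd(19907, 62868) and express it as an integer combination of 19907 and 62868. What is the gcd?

1

Apply Euclid's algorithm to 62868 and 19907:
62868 = 3×19907 + 3147
19907 = 6×3147 + 1025
3147 = 3×1025 + 72
1025 = 14×72 + 17
72 = 4×17 + 4
17 = 4×4 + 1
4 = 4×1 + 0
gcd(19907, 62868) = 1.
Express as a combination:
1 = 17 − 4·4
1 = −4·72 + 17·17
1 = 17·1025 − 242·72
1 = −242·3147 + 743·1025
1 = 743·19907 − 4700·3147
1 = −4700·62868 + 14843·19907
So 1 = (-4700)·62868 + (14843)·19907.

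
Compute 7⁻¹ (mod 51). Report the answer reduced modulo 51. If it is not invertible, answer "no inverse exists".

Apply the Euclidean algorithm to 51 and 7:
51 = 7·7 + 2
7 = 3·2 + 1
2 = 2·1 + 0
Since gcd(7, 51) = 1, back-substitute to write 1 as a combination:
1 = 7 − 3·2
1 = −3·51 + 22·7
So 7·22 ≡ 1 (mod 51).

22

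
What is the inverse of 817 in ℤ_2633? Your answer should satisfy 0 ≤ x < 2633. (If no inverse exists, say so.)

Run Euclid on (2633, 817):
2633 = 3·817 + 182
817 = 4·182 + 89
182 = 2·89 + 4
89 = 22·4 + 1
4 = 4·1 + 0
The gcd is 1. Working backward:
1 = 89 − 22·4
1 = −22·182 + 45·89
1 = 45·817 − 202·182
1 = −202·2633 + 651·817
So 817·651 ≡ 1 (mod 2633).

651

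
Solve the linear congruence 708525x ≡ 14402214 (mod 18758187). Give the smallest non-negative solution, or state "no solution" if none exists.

1708398

First find gcd(708525, 18758187):
18758187 = 26×708525 + 336537
708525 = 2×336537 + 35451
336537 = 9×35451 + 17478
35451 = 2×17478 + 495
17478 = 35×495 + 153
495 = 3×153 + 36
153 = 4×36 + 9
36 = 4×9 + 0
gcd = 9 and 9 | 14402214, so solutions exist. Divide through by 9: 78725x ≡ 1600246 (mod 2084243).
Now find 78725⁻¹ mod 2084243:
2084243 = 26×78725 + 37393
78725 = 2×37393 + 3939
37393 = 9×3939 + 1942
3939 = 2×1942 + 55
1942 = 35×55 + 17
55 = 3×17 + 4
17 = 4×4 + 1
4 = 4×1 + 0
Back-substitute:
1 = 17 − 4·4
1 = −4·55 + 13·17
1 = 13·1942 − 459·55
1 = −459·3939 + 931·1942
1 = 931·37393 − 8838·3939
1 = −8838·78725 + 18607·37393
1 = 18607·2084243 − 492620·78725
So 78725·(-492620) ≡ 1 (mod 2084243), i.e. 78725⁻¹ ≡ 1591623.
Then x ≡ 1591623·1600246 ≡ 1708398 (mod 2084243); the smallest non-negative solution is x = 1708398.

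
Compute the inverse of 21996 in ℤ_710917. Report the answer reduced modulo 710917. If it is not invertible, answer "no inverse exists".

gcd(710917, 21996) by repeated division:
710917 = 32×21996 + 7045
21996 = 3×7045 + 861
7045 = 8×861 + 157
861 = 5×157 + 76
157 = 2×76 + 5
76 = 15×5 + 1
5 = 5×1 + 0
gcd = 1, so the inverse exists. Back-substitute:
1 = 76 − 15·5
1 = −15·157 + 31·76
1 = 31·861 − 170·157
1 = −170·7045 + 1391·861
1 = 1391·21996 − 4343·7045
1 = −4343·710917 + 140367·21996
So 21996·140367 ≡ 1 (mod 710917).

140367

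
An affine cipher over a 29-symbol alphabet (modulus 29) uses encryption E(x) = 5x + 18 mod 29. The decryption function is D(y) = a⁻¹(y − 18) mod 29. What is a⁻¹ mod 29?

gcd(29, 5) by repeated division:
29 = 5·5 + 4
5 = 1·4 + 1
4 = 4·1 + 0
The gcd is 1. Working backward:
1 = 5 − 4
1 = −29 + 6·5
So 5·6 ≡ 1 (mod 29).

6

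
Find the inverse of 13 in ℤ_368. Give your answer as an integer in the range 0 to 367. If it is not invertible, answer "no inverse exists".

85

Extended Euclidean algorithm:
368 = 28*13 + 4
13 = 3*4 + 1
4 = 4*1 + 0
gcd = 1, so the inverse exists. Back-substitute:
1 = 13 − 3·4
1 = −3·368 + 85·13
So 13·85 ≡ 1 (mod 368).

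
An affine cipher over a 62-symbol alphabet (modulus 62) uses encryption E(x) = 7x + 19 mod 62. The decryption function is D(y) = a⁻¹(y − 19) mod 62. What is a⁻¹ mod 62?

gcd(62, 7) by repeated division:
62 = 8*7 + 6
7 = 1*6 + 1
6 = 6*1 + 0
Since gcd(7, 62) = 1, back-substitute to write 1 as a combination:
1 = 7 − 6
1 = −62 + 9·7
So 7·9 ≡ 1 (mod 62).

9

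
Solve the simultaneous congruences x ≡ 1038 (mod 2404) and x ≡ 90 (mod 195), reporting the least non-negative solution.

404910

Write x = 1038 + 2404·k. Then 2404·k ≡ 90 − 1038 ≡ 27 (mod 195).
Need 2404⁻¹ mod 195. Extended Euclid on (195, 64):
195 = 3·64 + 3
64 = 21·3 + 1
3 = 3·1 + 0
Back-substitute:
1 = 64 − 21·3
1 = −21·195 + 64·64
2404⁻¹ ≡ 64 (mod 195), so k ≡ 64·27 ≡ 168 (mod 195).
x = 1038 + 2404·168 = 404910.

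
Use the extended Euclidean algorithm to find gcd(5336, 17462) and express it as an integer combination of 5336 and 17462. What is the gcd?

Euclidean algorithm:
17462 = 3×5336 + 1454
5336 = 3×1454 + 974
1454 = 1×974 + 480
974 = 2×480 + 14
480 = 34×14 + 4
14 = 3×4 + 2
4 = 2×2 + 0
gcd(5336, 17462) = 2.
Express as a combination:
2 = 14 − 3·4
2 = −3·480 + 103·14
2 = 103·974 − 209·480
2 = −209·1454 + 312·974
2 = 312·5336 − 1145·1454
2 = −1145·17462 + 3747·5336
So 2 = (-1145)·17462 + (3747)·5336.

2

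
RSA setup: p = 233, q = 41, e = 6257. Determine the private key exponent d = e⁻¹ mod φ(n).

6993

φ(n) = (p−1)(q−1) = 232·40 = 9280.
Need d with 6257·d ≡ 1 (mod 9280). Apply the extended Euclidean algorithm:
9280 = 1·6257 + 3023
6257 = 2·3023 + 211
3023 = 14·211 + 69
211 = 3·69 + 4
69 = 17·4 + 1
4 = 4·1 + 0
Back-substitute:
1 = 69 − 17·4
1 = −17·211 + 52·69
1 = 52·3023 − 745·211
1 = −745·6257 + 1542·3023
1 = 1542·9280 − 2287·6257
So 6257·(-2287) ≡ 1 (mod 9280), hence d ≡ -2287 ≡ 6993 (mod 9280).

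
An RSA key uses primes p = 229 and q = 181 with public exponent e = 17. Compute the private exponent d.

19313

φ(n) = (p−1)(q−1) = 228·180 = 41040.
Need d with 17·d ≡ 1 (mod 41040). Apply the extended Euclidean algorithm:
41040 = 2414*17 + 2
17 = 8*2 + 1
2 = 2*1 + 0
Back-substitute:
1 = 17 − 8·2
1 = −8·41040 + 19313·17
So 17·19313 ≡ 1 (mod 41040), hence d = 19313.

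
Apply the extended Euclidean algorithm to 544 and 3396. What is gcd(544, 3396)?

Apply Euclid's algorithm to 3396 and 544:
3396 = 6·544 + 132
544 = 4·132 + 16
132 = 8·16 + 4
16 = 4·4 + 0
gcd(544, 3396) = 4.
Back-substituting:
4 = 132 − 8·16
4 = −8·544 + 33·132
4 = 33·3396 − 206·544
So 4 = (33)·3396 + (-206)·544.

4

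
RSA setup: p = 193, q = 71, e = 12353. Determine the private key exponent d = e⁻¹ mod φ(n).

φ(n) = (p−1)(q−1) = 192·70 = 13440.
Need d with 12353·d ≡ 1 (mod 13440). Apply the extended Euclidean algorithm:
13440 = 1·12353 + 1087
12353 = 11·1087 + 396
1087 = 2·396 + 295
396 = 1·295 + 101
295 = 2·101 + 93
101 = 1·93 + 8
93 = 11·8 + 5
8 = 1·5 + 3
5 = 1·3 + 2
3 = 1·2 + 1
2 = 2·1 + 0
Back-substitute:
1 = 3 − 2
1 = −5 + 2·3
1 = 2·8 − 3·5
1 = −3·93 + 35·8
1 = 35·101 − 38·93
1 = −38·295 + 111·101
1 = 111·396 − 149·295
1 = −149·1087 + 409·396
1 = 409·12353 − 4648·1087
1 = −4648·13440 + 5057·12353
So 12353·5057 ≡ 1 (mod 13440), hence d = 5057.

5057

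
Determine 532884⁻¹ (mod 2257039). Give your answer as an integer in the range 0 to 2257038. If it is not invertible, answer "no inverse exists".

1067473

Apply the Euclidean algorithm to 2257039 and 532884:
2257039 = 4·532884 + 125503
532884 = 4·125503 + 30872
125503 = 4·30872 + 2015
30872 = 15·2015 + 647
2015 = 3·647 + 74
647 = 8·74 + 55
74 = 1·55 + 19
55 = 2·19 + 17
19 = 1·17 + 2
17 = 8·2 + 1
2 = 2·1 + 0
gcd = 1, so the inverse exists. Back-substitute:
1 = 17 − 8·2
1 = −8·19 + 9·17
1 = 9·55 − 26·19
1 = −26·74 + 35·55
1 = 35·647 − 306·74
1 = −306·2015 + 953·647
1 = 953·30872 − 14601·2015
1 = −14601·125503 + 59357·30872
1 = 59357·532884 − 252029·125503
1 = −252029·2257039 + 1067473·532884
So 532884·1067473 ≡ 1 (mod 2257039).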